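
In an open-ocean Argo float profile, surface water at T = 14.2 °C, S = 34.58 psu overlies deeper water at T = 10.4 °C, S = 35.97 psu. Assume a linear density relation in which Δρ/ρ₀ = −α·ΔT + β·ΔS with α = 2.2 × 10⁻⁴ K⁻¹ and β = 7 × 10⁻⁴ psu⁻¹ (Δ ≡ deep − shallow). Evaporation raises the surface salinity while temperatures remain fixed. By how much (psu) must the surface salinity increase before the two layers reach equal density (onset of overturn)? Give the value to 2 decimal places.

2.58 psu

Neutral buoyancy requires −α(T_deep − T_surf) + β(S_deep − S_surf′) = 0.
S_surf′ = S_deep − (α/β)·ΔT = 35.97 − (2.2 × 10⁻⁴/7 × 10⁻⁴)·(-3.8) = 37.1643 psu.
Increase required: 37.1643 − 34.58 = 2.5843 psu.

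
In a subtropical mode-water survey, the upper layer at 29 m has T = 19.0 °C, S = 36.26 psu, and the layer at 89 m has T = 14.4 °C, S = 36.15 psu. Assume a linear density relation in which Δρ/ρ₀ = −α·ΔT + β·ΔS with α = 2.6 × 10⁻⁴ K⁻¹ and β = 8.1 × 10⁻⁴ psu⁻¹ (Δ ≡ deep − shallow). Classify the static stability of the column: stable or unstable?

stable

ΔT = 14.4 − 19.0 = -4.6 K and ΔS = 36.15 − 36.26 = -0.11 psu (deep − shallow).
−αΔT = 1.196 × 10⁻³; βΔS = -8.91 × 10⁻⁵; sum Δρ/ρ₀ = 1.1069 × 10⁻³.
Δρ/ρ₀ > 0, so Δρ > 0: deeper water is denser → statically stable.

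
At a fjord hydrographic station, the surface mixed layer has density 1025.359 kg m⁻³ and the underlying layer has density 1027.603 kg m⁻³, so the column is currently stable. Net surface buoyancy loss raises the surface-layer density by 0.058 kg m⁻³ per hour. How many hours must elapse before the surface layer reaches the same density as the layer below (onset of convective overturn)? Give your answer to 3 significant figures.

Density deficit of the surface layer: 1027.603 − 1025.359 = 2.244 kg m⁻³.
Required change = 2.244 / 0.058 = 38.7 hours.

38.7 hours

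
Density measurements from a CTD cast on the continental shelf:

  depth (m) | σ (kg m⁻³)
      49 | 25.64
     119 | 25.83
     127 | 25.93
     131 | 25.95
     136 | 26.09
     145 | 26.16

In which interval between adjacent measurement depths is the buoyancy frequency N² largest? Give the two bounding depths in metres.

Compute the density gradient over each adjacent pair:
  49–119 m: Δρ/Δz = 0.19/70 = 2.7 × 10⁻³ kg m⁻⁴
  119–127 m: Δρ/Δz = 0.10/8 = 0.013 kg m⁻⁴
  127–131 m: Δρ/Δz = 0.02/4 = 5.0 × 10⁻³ kg m⁻⁴
  131–136 m: Δρ/Δz = 0.14/5 = 0.028 kg m⁻⁴
  136–145 m: Δρ/Δz = 0.07/9 = 7.8 × 10⁻³ kg m⁻⁴
The largest gradient is in the 131–136 m interval — the pycnocline.

131–136 m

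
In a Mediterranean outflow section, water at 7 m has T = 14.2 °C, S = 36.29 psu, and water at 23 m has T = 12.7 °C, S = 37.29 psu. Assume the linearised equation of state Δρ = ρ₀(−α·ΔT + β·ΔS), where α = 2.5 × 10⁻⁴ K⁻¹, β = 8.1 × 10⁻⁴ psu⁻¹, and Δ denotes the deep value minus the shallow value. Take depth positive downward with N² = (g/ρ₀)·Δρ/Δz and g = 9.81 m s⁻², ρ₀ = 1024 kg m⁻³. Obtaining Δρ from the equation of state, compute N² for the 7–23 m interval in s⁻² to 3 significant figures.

ΔT = -1.5 K, ΔS = +1.00 psu (deep − shallow).
Δρ/ρ₀ = −αΔT + βΔS = 3.75 × 10⁻⁴ + 8.10 × 10⁻⁴ = 1.185 × 10⁻³, so Δρ ≈ 1.213 kg m⁻³.
N² = (g/ρ₀)·Δρ/Δz = g·(Δρ/ρ₀)/Δz = 9.81 × 1.185 × 10⁻³ / 16 = 7.2655 × 10⁻⁴ s⁻² ≈ 7.27 × 10⁻⁴ s⁻².

7.27 × 10⁻⁴ s⁻²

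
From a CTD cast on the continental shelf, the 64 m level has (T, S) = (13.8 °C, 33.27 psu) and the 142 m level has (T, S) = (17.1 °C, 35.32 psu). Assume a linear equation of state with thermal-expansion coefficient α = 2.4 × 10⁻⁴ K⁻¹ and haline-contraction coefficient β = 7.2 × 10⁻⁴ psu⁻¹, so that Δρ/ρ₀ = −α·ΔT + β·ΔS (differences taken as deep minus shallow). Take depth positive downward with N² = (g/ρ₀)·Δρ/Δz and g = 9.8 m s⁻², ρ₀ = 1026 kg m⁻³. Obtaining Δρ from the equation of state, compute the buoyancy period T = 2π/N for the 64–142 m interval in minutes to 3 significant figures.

ΔT = +3.3 K, ΔS = +2.05 psu (deep − shallow).
Δρ/ρ₀ = −αΔT + βΔS = -7.92 × 10⁻⁴ + 1.476 × 10⁻³ = 6.84 × 10⁻⁴, so Δρ ≈ 0.7018 kg m⁻³.
N² = (g/ρ₀)·Δρ/Δz = g·(Δρ/ρ₀)/Δz = 9.8 × 6.84 × 10⁻⁴ / 78 = 8.5938 × 10⁻⁵ s⁻².
N = √(8.5938 × 10⁻⁵) = 9.2703 × 10⁻³ rad s⁻¹ → T = 2π/N = 677.78 s = 11.296 min ≈ 11.3 min.

11.3 min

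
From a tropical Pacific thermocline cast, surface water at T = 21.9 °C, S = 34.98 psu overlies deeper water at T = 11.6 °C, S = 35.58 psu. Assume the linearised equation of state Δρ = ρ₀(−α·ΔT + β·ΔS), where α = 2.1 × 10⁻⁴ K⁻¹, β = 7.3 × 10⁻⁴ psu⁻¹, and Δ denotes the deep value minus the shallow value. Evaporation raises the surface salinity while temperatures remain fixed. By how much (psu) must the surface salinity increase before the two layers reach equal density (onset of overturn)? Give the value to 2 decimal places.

Neutral buoyancy requires −α(T_deep − T_surf) + β(S_deep − S_surf′) = 0.
S_surf′ = S_deep − (α/β)·ΔT = 35.58 − (2.1 × 10⁻⁴/7.3 × 10⁻⁴)·(-10.3) = 38.5430 psu.
Increase required: 38.5430 − 34.98 = 3.5630 psu.

3.56 psu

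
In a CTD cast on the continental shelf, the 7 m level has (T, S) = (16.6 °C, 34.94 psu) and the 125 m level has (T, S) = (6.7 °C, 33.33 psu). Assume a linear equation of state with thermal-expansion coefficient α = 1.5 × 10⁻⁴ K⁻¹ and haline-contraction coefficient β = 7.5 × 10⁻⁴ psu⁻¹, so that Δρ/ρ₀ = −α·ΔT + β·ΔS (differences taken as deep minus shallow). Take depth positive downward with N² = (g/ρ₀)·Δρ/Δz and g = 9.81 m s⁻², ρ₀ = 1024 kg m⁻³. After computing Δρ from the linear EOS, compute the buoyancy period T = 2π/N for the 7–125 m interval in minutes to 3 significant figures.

ΔT = -9.9 K, ΔS = -1.61 psu (deep − shallow).
Δρ/ρ₀ = −αΔT + βΔS = 1.485 × 10⁻³ − 1.2075 × 10⁻³ = 2.775 × 10⁻⁴, so Δρ ≈ 0.2842 kg m⁻³.
N² = (g/ρ₀)·Δρ/Δz = g·(Δρ/ρ₀)/Δz = 9.81 × 2.775 × 10⁻⁴ / 118 = 2.3070 × 10⁻⁵ s⁻².
N = √(2.3070 × 10⁻⁵) = 4.8031 × 10⁻³ rad s⁻¹ → T = 2π/N = 1.3082 × 10³ s = 21.803 min ≈ 21.8 min.

21.8 min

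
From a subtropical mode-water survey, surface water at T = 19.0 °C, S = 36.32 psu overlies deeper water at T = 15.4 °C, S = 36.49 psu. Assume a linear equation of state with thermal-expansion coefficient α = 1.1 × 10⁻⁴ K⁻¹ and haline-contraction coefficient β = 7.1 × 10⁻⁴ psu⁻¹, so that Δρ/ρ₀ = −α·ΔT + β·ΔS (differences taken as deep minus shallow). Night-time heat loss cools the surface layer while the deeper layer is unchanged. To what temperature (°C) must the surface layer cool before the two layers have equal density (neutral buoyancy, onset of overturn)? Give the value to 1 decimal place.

14.3 °C

Neutral buoyancy requires Δρ = 0, i.e. −α(T_deep − T_surf′) + β(S_deep − S_surf) = 0.
T_surf′ = T_deep − (β/α)·ΔS = 15.4 − (7.1 × 10⁻⁴/1.1 × 10⁻⁴)·(+0.17) = 14.303 °C.
Cooling required: 19.0 − (14.303) = 4.697 °C.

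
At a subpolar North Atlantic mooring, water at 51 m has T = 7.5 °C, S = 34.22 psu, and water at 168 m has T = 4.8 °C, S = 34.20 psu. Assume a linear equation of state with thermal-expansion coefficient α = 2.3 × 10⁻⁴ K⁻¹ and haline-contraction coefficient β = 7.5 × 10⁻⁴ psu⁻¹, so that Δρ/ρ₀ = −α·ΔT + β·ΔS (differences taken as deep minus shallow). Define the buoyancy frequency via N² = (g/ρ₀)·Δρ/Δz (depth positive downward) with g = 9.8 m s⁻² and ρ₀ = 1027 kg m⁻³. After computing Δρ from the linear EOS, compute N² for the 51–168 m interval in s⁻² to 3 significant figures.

5.08 × 10⁻⁵ s⁻²

ΔT = -2.7 K, ΔS = -0.02 psu (deep − shallow).
Δρ/ρ₀ = −αΔT + βΔS = 6.21 × 10⁻⁴ − 1.50 × 10⁻⁵ = 6.06 × 10⁻⁴, so Δρ ≈ 0.6224 kg m⁻³.
N² = (g/ρ₀)·Δρ/Δz = g·(Δρ/ρ₀)/Δz = 9.8 × 6.06 × 10⁻⁴ / 117 = 5.0759 × 10⁻⁵ s⁻² ≈ 5.08 × 10⁻⁵ s⁻².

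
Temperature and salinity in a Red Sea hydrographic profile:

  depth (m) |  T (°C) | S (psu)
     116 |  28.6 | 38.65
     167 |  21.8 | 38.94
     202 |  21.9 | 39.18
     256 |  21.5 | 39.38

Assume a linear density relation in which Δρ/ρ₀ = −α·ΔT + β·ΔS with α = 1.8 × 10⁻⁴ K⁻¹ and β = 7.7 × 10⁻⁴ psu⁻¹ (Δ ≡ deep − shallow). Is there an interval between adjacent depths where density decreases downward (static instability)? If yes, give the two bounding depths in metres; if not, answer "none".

Evaluate Δρ/ρ₀ = −αΔT + βΔS across each adjacent pair:
  116–167 m: −αΔT+βΔS = −(1.8 × 10⁻⁴)(-6.8)+(7.7 × 10⁻⁴)(+0.29) = 1.4 × 10⁻³ → stable
  167–202 m: −αΔT+βΔS = −(1.8 × 10⁻⁴)(+0.1)+(7.7 × 10⁻⁴)(+0.24) = 1.7 × 10⁻⁴ → stable
  202–256 m: −αΔT+βΔS = −(1.8 × 10⁻⁴)(-0.4)+(7.7 × 10⁻⁴)(+0.20) = 2.3 × 10⁻⁴ → stable
Every interval has Δρ > 0: the column is stably stratified throughout.

none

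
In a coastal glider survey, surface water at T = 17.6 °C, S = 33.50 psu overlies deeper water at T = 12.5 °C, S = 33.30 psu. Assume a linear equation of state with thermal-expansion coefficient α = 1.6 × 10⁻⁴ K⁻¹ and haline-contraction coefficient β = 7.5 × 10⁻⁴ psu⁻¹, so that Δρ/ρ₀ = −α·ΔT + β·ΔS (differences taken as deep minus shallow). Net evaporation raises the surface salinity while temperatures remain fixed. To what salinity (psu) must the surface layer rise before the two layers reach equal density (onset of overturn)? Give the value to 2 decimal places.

34.39 psu

Neutral buoyancy requires −α(T_deep − T_surf) + β(S_deep − S_surf′) = 0.
S_surf′ = S_deep − (α/β)·ΔT = 33.30 − (1.6 × 10⁻⁴/7.5 × 10⁻⁴)·(-5.1) = 34.3880 psu.
Increase required: 34.3880 − 33.50 = 0.8880 psu.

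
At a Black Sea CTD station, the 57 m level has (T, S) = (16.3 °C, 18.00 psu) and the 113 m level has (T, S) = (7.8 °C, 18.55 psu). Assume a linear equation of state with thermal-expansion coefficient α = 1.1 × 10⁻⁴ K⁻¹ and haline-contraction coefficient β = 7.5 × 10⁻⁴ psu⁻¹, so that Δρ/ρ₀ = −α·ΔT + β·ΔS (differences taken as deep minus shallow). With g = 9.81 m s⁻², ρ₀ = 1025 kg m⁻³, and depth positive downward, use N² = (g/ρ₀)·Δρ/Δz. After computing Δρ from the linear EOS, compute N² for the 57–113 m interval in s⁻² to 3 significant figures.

ΔT = -8.5 K, ΔS = +0.55 psu (deep − shallow).
Δρ/ρ₀ = −αΔT + βΔS = 9.35 × 10⁻⁴ + 4.125 × 10⁻⁴ = 1.3475 × 10⁻³, so Δρ ≈ 1.381 kg m⁻³.
N² = (g/ρ₀)·Δρ/Δz = g·(Δρ/ρ₀)/Δz = 9.81 × 1.3475 × 10⁻³ / 56 = 2.3605 × 10⁻⁴ s⁻² ≈ 2.36 × 10⁻⁴ s⁻².

2.36 × 10⁻⁴ s⁻²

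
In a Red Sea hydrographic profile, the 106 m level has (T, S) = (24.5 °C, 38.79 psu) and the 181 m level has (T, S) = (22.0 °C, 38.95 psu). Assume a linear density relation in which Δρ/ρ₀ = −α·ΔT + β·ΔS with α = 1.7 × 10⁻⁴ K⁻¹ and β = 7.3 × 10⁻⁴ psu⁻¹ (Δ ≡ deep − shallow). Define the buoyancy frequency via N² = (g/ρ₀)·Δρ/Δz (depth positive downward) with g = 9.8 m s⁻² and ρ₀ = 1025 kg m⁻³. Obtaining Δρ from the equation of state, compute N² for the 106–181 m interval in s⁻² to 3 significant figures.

7.08 × 10⁻⁵ s⁻²

ΔT = -2.5 K, ΔS = +0.16 psu (deep − shallow).
Δρ/ρ₀ = −αΔT + βΔS = 4.25 × 10⁻⁴ + 1.168 × 10⁻⁴ = 5.418 × 10⁻⁴, so Δρ ≈ 0.5553 kg m⁻³.
N² = (g/ρ₀)·Δρ/Δz = g·(Δρ/ρ₀)/Δz = 9.8 × 5.418 × 10⁻⁴ / 75 = 7.0795 × 10⁻⁵ s⁻² ≈ 7.08 × 10⁻⁵ s⁻².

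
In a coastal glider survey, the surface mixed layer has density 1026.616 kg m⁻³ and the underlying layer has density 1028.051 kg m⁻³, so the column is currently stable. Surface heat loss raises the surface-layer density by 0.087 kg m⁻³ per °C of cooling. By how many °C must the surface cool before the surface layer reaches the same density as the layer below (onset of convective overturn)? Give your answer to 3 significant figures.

Density deficit of the surface layer: 1028.051 − 1026.616 = 1.435 kg m⁻³.
Required change = 1.435 / 0.087 = 16.5 °C.

16.5 °C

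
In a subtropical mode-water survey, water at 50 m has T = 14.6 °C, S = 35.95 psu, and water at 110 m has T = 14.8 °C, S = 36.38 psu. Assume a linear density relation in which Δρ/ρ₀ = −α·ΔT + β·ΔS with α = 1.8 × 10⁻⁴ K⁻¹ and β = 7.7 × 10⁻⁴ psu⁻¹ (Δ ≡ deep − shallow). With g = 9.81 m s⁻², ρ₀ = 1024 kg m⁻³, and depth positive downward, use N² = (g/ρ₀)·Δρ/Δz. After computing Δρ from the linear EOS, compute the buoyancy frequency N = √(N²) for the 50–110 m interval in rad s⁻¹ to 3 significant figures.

ΔT = +0.2 K, ΔS = +0.43 psu (deep − shallow).
Δρ/ρ₀ = −αΔT + βΔS = -3.60 × 10⁻⁵ + 3.311 × 10⁻⁴ = 2.951 × 10⁻⁴, so Δρ ≈ 0.3022 kg m⁻³.
N² = (g/ρ₀)·Δρ/Δz = g·(Δρ/ρ₀)/Δz = 9.81 × 2.951 × 10⁻⁴ / 60 = 4.8249 × 10⁻⁵ s⁻².
N = √(4.8249 × 10⁻⁵) = 6.9462 × 10⁻³ rad s⁻¹ ≈ 6.95 × 10⁻³ rad s⁻¹.

6.95 × 10⁻³ rad s⁻¹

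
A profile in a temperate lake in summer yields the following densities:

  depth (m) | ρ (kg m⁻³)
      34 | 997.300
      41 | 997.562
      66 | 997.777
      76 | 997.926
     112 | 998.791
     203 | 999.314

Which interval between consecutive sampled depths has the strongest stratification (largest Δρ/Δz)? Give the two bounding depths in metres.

Compute the density gradient over each adjacent pair:
  34–41 m: Δρ/Δz = 0.262/7 = 0.037 kg m⁻⁴
  41–66 m: Δρ/Δz = 0.215/25 = 8.6 × 10⁻³ kg m⁻⁴
  66–76 m: Δρ/Δz = 0.149/10 = 0.015 kg m⁻⁴
  76–112 m: Δρ/Δz = 0.865/36 = 0.024 kg m⁻⁴
  112–203 m: Δρ/Δz = 0.523/91 = 5.7 × 10⁻³ kg m⁻⁴
The largest gradient is in the 34–41 m interval — the pycnocline.

34–41 m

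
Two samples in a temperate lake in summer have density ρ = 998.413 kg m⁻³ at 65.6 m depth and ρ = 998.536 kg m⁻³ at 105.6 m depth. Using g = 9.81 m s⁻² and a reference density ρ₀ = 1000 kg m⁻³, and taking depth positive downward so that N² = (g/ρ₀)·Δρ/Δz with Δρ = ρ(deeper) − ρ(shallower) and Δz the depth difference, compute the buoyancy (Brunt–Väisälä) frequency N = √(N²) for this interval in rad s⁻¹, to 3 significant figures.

Δρ = 998.536 − 998.413 = 0.123 kg m⁻³ over Δz = 105.6 − 65.6 = 40 m.
N² = (9.81/1000) × (0.123/40) = 3.0166 × 10⁻⁵ s⁻².
N = √(3.0166 × 10⁻⁵) = 5.4924 × 10⁻³ rad s⁻¹ ≈ 5.49 × 10⁻³ rad s⁻¹.
Since Δρ > 0 the layer is stably stratified.

5.49 × 10⁻³ rad s⁻¹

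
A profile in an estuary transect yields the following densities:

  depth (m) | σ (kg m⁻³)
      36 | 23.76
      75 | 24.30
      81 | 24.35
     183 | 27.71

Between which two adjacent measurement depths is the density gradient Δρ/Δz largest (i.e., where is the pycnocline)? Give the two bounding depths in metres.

81–183 m

Compute the density gradient over each adjacent pair:
  36–75 m: Δρ/Δz = 0.54/39 = 0.014 kg m⁻⁴
  75–81 m: Δρ/Δz = 0.05/6 = 8.3 × 10⁻³ kg m⁻⁴
  81–183 m: Δρ/Δz = 3.36/102 = 0.033 kg m⁻⁴
The largest gradient is in the 81–183 m interval — the pycnocline.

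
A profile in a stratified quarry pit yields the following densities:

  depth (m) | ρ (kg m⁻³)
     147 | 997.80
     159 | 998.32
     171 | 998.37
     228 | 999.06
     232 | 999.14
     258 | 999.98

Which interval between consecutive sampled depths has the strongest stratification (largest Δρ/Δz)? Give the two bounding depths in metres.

Compute the density gradient over each adjacent pair:
  147–159 m: Δρ/Δz = 0.52/12 = 0.043 kg m⁻⁴
  159–171 m: Δρ/Δz = 0.05/12 = 4.2 × 10⁻³ kg m⁻⁴
  171–228 m: Δρ/Δz = 0.69/57 = 0.012 kg m⁻⁴
  228–232 m: Δρ/Δz = 0.08/4 = 0.020 kg m⁻⁴
  232–258 m: Δρ/Δz = 0.84/26 = 0.032 kg m⁻⁴
The largest gradient is in the 147–159 m interval — the pycnocline.

147–159 m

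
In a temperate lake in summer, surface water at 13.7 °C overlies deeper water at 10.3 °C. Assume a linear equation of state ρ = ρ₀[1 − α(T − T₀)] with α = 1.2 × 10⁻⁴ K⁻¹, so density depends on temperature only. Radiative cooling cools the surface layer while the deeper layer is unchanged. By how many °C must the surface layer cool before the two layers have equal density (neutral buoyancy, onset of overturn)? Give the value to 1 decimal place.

With temperature the only control, equal density requires T_surf′ = T_deep.
T_surf′ = 10.3 °C.
Cooling required: 13.7 − 10.3 = 3.4 °C.

3.4 °C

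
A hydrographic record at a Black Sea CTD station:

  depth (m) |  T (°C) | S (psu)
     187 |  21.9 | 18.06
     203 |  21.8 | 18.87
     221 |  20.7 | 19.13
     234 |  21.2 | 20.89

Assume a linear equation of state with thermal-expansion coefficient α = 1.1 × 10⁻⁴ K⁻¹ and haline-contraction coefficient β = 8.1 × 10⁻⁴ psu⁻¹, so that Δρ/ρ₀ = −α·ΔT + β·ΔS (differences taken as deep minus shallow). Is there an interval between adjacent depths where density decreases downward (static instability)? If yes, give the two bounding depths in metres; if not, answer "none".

Evaluate Δρ/ρ₀ = −αΔT + βΔS across each adjacent pair:
  187–203 m: −αΔT+βΔS = −(1.1 × 10⁻⁴)(-0.1)+(8.1 × 10⁻⁴)(+0.81) = 6.7 × 10⁻⁴ → stable
  203–221 m: −αΔT+βΔS = −(1.1 × 10⁻⁴)(-1.1)+(8.1 × 10⁻⁴)(+0.26) = 3.3 × 10⁻⁴ → stable
  221–234 m: −αΔT+βΔS = −(1.1 × 10⁻⁴)(+0.5)+(8.1 × 10⁻⁴)(+1.76) = 1.4 × 10⁻³ → stable
Every interval has Δρ > 0: the column is stably stratified throughout.

none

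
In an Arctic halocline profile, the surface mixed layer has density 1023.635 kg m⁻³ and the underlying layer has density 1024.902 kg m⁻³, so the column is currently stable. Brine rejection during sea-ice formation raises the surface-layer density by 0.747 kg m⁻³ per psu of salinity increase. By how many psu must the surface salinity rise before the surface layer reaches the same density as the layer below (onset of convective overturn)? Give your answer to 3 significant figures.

Density deficit of the surface layer: 1024.902 − 1023.635 = 1.267 kg m⁻³.
Required change = 1.267 / 0.747 = 1.70 psu.

1.70 psu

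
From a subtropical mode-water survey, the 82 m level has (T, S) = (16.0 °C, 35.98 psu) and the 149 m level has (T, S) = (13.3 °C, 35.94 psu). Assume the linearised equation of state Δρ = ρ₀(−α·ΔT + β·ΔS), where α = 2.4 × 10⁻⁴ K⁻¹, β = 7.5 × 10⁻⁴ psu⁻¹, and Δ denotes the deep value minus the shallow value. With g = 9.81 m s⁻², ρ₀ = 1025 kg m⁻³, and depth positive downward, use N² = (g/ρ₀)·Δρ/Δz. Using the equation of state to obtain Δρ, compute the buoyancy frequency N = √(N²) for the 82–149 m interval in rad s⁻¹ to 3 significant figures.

9.51 × 10⁻³ rad s⁻¹

ΔT = -2.7 K, ΔS = -0.04 psu (deep − shallow).
Δρ/ρ₀ = −αΔT + βΔS = 6.48 × 10⁻⁴ − 3.00 × 10⁻⁵ = 6.18 × 10⁻⁴, so Δρ ≈ 0.6335 kg m⁻³.
N² = (g/ρ₀)·Δρ/Δz = g·(Δρ/ρ₀)/Δz = 9.81 × 6.18 × 10⁻⁴ / 67 = 9.0486 × 10⁻⁵ s⁻².
N = √(9.0486 × 10⁻⁵) = 9.5124 × 10⁻³ rad s⁻¹ ≈ 9.51 × 10⁻³ rad s⁻¹.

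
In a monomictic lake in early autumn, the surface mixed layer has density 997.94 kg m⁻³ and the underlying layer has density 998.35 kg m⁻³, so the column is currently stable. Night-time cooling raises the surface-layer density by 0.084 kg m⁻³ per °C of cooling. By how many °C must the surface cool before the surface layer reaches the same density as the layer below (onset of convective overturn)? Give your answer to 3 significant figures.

Density deficit of the surface layer: 998.35 − 997.94 = 0.41 kg m⁻³.
Required change = 0.41 / 0.084 = 4.88 °C.

4.88 °C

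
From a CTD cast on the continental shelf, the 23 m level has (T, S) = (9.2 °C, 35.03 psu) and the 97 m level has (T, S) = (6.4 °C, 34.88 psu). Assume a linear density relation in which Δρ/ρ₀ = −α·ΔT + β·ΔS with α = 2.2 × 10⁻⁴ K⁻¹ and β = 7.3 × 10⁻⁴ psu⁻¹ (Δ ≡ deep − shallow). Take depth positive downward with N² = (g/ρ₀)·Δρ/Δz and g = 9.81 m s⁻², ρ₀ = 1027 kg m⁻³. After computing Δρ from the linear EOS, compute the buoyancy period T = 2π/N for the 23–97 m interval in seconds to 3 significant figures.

ΔT = -2.8 K, ΔS = -0.15 psu (deep − shallow).
Δρ/ρ₀ = −αΔT + βΔS = 6.16 × 10⁻⁴ − 1.095 × 10⁻⁴ = 5.065 × 10⁻⁴, so Δρ ≈ 0.5202 kg m⁻³.
N² = (g/ρ₀)·Δρ/Δz = g·(Δρ/ρ₀)/Δz = 9.81 × 5.065 × 10⁻⁴ / 74 = 6.7145 × 10⁻⁵ s⁻².
N = √(6.7145 × 10⁻⁵) = 8.1942 × 10⁻³ rad s⁻¹ → T = 2π/N = 766.78 s ≈ 767 s.

767 s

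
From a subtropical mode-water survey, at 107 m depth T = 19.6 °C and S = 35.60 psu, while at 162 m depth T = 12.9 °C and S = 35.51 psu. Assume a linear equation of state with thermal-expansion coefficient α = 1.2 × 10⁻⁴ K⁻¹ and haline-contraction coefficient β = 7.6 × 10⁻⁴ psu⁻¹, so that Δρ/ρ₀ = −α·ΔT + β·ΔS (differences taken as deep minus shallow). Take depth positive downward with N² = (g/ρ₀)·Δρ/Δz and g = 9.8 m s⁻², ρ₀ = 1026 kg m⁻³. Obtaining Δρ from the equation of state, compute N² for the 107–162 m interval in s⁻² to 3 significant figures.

ΔT = -6.7 K, ΔS = -0.09 psu (deep − shallow).
Δρ/ρ₀ = −αΔT + βΔS = 8.04 × 10⁻⁴ − 6.84 × 10⁻⁵ = 7.356 × 10⁻⁴, so Δρ ≈ 0.7547 kg m⁻³.
N² = (g/ρ₀)·Δρ/Δz = g·(Δρ/ρ₀)/Δz = 9.8 × 7.356 × 10⁻⁴ / 55 = 1.3107 × 10⁻⁴ s⁻² ≈ 1.31 × 10⁻⁴ s⁻².

1.31 × 10⁻⁴ s⁻²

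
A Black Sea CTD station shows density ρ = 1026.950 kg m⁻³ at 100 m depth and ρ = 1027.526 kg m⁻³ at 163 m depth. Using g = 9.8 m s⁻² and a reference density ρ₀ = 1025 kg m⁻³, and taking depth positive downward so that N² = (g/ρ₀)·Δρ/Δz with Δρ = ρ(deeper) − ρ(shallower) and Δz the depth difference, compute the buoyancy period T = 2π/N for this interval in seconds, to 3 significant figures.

672 s

Δρ = 1027.526 − 1026.950 = 0.576 kg m⁻³ over Δz = 163 − 100 = 63 m.
N² = (9.8/1025) × (0.576/63) = 8.7415 × 10⁻⁵ s⁻².
N = √(8.7415 × 10⁻⁵) = 9.3496 × 10⁻³ rad s⁻¹, so T = 2π/N = 672.03 s ≈ 672 s.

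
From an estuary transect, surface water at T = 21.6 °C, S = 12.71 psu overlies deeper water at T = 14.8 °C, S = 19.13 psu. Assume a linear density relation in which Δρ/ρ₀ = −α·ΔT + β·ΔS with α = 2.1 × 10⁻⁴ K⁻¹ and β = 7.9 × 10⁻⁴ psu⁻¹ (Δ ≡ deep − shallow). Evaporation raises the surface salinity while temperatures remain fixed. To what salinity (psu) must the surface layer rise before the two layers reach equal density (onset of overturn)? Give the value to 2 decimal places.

20.94 psu

Neutral buoyancy requires −α(T_deep − T_surf) + β(S_deep − S_surf′) = 0.
S_surf′ = S_deep − (α/β)·ΔT = 19.13 − (2.1 × 10⁻⁴/7.9 × 10⁻⁴)·(-6.8) = 20.9376 psu.
Increase required: 20.9376 − 12.71 = 8.2276 psu.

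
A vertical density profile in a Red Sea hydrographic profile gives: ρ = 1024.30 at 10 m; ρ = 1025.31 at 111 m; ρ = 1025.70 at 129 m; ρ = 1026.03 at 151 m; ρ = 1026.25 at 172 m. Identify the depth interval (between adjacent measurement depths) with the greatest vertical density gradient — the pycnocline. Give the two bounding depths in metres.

111–129 m

Compute the density gradient over each adjacent pair:
  10–111 m: Δρ/Δz = 1.01/101 = 0.010 kg m⁻⁴
  111–129 m: Δρ/Δz = 0.39/18 = 0.022 kg m⁻⁴
  129–151 m: Δρ/Δz = 0.33/22 = 0.015 kg m⁻⁴
  151–172 m: Δρ/Δz = 0.22/21 = 0.010 kg m⁻⁴
The largest gradient is in the 111–129 m interval — the pycnocline.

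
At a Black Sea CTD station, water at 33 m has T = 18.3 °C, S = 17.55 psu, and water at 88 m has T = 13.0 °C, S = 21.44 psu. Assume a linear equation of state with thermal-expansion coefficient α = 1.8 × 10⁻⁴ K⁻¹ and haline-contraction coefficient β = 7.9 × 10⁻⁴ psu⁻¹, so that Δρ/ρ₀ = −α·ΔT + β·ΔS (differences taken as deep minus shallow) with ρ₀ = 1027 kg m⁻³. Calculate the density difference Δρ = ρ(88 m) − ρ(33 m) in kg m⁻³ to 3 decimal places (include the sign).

ΔT = -5.3 K, ΔS = +3.89 psu (deep − shallow).
Δρ/ρ₀ = −(1.8 × 10⁻⁴)(-5.3) + (7.9 × 10⁻⁴)(+3.89) = 4.0271 × 10⁻³.
Δρ = 1027 × (4.0271 × 10⁻³) = +4.136 kg m⁻³.
Positive Δρ: denser below, stable.

+4.136 kg m⁻³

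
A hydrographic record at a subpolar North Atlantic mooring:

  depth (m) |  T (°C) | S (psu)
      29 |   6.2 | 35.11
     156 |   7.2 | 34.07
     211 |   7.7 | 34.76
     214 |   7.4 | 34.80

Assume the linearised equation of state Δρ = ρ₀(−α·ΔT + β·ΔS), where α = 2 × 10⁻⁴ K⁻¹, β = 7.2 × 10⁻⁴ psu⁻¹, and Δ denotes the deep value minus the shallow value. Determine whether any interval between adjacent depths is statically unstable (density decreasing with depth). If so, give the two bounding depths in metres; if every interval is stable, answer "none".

Evaluate Δρ/ρ₀ = −αΔT + βΔS across each adjacent pair:
  29–156 m: −αΔT+βΔS = −(2 × 10⁻⁴)(+1.0)+(7.2 × 10⁻⁴)(-1.04) = -9.5 × 10⁻⁴ → UNSTABLE
  156–211 m: −αΔT+βΔS = −(2 × 10⁻⁴)(+0.5)+(7.2 × 10⁻⁴)(+0.69) = 4.0 × 10⁻⁴ → stable
  211–214 m: −αΔT+βΔS = −(2 × 10⁻⁴)(-0.3)+(7.2 × 10⁻⁴)(+0.04) = 8.9 × 10⁻⁵ → stable
The 29–156 m interval has Δρ < 0: lighter water underlies denser water.

29–156 m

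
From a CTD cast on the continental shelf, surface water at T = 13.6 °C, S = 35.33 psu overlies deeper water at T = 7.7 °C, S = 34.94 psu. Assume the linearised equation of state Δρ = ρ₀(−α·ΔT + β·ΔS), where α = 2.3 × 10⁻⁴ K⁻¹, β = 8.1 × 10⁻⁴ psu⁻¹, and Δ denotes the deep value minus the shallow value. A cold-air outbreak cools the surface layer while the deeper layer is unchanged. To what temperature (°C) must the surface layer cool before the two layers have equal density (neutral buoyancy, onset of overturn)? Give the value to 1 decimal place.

Neutral buoyancy requires Δρ = 0, i.e. −α(T_deep − T_surf′) + β(S_deep − S_surf) = 0.
T_surf′ = T_deep − (β/α)·ΔS = 7.7 − (8.1 × 10⁻⁴/2.3 × 10⁻⁴)·(-0.39) = 9.073 °C.
Cooling required: 13.6 − (9.073) = 4.527 °C.

9.1 °C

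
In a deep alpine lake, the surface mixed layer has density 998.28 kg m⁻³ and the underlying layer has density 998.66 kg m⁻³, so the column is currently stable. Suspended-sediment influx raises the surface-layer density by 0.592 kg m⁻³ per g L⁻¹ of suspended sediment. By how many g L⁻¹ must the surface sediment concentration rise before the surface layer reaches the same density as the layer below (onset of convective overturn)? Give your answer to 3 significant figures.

Density deficit of the surface layer: 998.66 − 998.28 = 0.38 kg m⁻³.
Required change = 0.38 / 0.592 = 0.642 g L⁻¹.

0.642 g L⁻¹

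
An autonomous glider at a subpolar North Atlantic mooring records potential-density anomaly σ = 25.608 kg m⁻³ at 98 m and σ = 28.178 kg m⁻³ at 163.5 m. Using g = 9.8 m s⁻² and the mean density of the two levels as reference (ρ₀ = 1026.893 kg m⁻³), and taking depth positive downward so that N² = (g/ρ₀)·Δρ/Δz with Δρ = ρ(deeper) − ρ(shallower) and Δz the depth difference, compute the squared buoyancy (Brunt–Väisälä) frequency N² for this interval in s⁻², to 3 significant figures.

3.74 × 10⁻⁴ s⁻²

Δρ = 1028.178 − 1025.608 = 2.570 kg m⁻³ over Δz = 163.5 − 98 = 65.5 m.
N² = (9.8/1026.893) × (2.570/65.5) = 3.7445 × 10⁻⁴ s⁻² ≈ 3.74 × 10⁻⁴ s⁻².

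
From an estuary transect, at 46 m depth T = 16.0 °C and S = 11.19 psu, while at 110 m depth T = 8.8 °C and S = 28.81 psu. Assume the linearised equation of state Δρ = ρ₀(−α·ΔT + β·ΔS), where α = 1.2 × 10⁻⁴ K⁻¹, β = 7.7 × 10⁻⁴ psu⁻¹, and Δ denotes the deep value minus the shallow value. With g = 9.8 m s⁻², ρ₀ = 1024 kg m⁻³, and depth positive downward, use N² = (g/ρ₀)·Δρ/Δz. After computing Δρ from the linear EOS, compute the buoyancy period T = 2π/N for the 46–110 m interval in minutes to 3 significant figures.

2.23 min

ΔT = -7.2 K, ΔS = +17.62 psu (deep − shallow).
Δρ/ρ₀ = −αΔT + βΔS = 8.64 × 10⁻⁴ + 0.0135674 = 0.0144314, so Δρ ≈ 14.78 kg m⁻³.
N² = (g/ρ₀)·Δρ/Δz = g·(Δρ/ρ₀)/Δz = 9.8 × 0.0144314 / 64 = 2.2098 × 10⁻³ s⁻².
N = √(2.2098 × 10⁻³) = 0.047009 rad s⁻¹ → T = 2π/N = 133.66 s = 2.2277 min ≈ 2.23 min.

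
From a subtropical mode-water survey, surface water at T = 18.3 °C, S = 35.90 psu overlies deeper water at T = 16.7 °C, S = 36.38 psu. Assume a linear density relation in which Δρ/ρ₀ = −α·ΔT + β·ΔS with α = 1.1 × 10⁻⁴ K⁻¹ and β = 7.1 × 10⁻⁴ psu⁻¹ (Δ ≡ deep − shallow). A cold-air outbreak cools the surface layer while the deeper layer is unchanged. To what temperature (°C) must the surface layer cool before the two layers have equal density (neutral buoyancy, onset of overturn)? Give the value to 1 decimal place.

13.6 °C

Neutral buoyancy requires Δρ = 0, i.e. −α(T_deep − T_surf′) + β(S_deep − S_surf) = 0.
T_surf′ = T_deep − (β/α)·ΔS = 16.7 − (7.1 × 10⁻⁴/1.1 × 10⁻⁴)·(+0.48) = 13.602 °C.
Cooling required: 18.3 − (13.602) = 4.698 °C.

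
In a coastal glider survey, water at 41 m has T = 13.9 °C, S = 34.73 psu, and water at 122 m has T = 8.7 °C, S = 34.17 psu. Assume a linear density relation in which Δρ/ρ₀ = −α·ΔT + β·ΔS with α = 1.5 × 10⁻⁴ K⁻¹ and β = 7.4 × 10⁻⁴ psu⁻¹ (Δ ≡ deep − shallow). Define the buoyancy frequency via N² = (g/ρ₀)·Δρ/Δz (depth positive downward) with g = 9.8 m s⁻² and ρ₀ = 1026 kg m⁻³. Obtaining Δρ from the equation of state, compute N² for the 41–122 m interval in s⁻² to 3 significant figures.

4.42 × 10⁻⁵ s⁻²

ΔT = -5.2 K, ΔS = -0.56 psu (deep − shallow).
Δρ/ρ₀ = −αΔT + βΔS = 7.80 × 10⁻⁴ − 4.144 × 10⁻⁴ = 3.656 × 10⁻⁴, so Δρ ≈ 0.3751 kg m⁻³.
N² = (g/ρ₀)·Δρ/Δz = g·(Δρ/ρ₀)/Δz = 9.8 × 3.656 × 10⁻⁴ / 81 = 4.4233 × 10⁻⁵ s⁻² ≈ 4.42 × 10⁻⁵ s⁻².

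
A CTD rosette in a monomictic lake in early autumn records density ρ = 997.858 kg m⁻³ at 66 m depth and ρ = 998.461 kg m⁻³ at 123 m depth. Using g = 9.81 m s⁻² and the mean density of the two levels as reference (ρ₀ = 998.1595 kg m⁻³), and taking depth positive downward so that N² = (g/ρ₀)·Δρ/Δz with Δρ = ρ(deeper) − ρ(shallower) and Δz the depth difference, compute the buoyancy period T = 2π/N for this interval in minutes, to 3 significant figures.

10.3 min

Δρ = 998.461 − 997.858 = 0.603 kg m⁻³ over Δz = 123 − 66 = 57 m.
N² = (9.81/998.1595) × (0.603/57) = 1.0397 × 10⁻⁴ s⁻².
N = √(1.0397 × 10⁻⁴) = 0.010197 rad s⁻¹, so T = 2π/N = 616.18 s = 10.270 min ≈ 10.3 min.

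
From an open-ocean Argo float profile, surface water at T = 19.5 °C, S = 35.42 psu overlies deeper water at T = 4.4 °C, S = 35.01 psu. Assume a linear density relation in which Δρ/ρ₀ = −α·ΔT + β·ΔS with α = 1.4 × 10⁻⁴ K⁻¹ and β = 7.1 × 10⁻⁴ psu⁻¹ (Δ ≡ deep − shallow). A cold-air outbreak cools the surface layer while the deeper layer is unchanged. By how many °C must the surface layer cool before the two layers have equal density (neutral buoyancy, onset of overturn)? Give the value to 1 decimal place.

13.0 °C

Neutral buoyancy requires Δρ = 0, i.e. −α(T_deep − T_surf′) + β(S_deep − S_surf) = 0.
T_surf′ = T_deep − (β/α)·ΔS = 4.4 − (7.1 × 10⁻⁴/1.4 × 10⁻⁴)·(-0.41) = 6.479 °C.
Cooling required: 19.5 − (6.479) = 13.021 °C.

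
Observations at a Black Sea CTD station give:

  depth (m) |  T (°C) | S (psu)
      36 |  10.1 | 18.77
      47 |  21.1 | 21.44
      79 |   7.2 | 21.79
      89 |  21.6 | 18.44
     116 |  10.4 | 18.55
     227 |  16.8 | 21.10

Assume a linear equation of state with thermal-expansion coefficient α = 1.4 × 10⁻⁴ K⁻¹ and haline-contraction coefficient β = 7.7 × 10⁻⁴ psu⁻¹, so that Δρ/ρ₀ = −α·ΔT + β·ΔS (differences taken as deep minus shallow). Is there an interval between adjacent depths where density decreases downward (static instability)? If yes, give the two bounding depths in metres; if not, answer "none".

Evaluate Δρ/ρ₀ = −αΔT + βΔS across each adjacent pair:
  36–47 m: −αΔT+βΔS = −(1.4 × 10⁻⁴)(+11.0)+(7.7 × 10⁻⁴)(+2.67) = 5.2 × 10⁻⁴ → stable
  47–79 m: −αΔT+βΔS = −(1.4 × 10⁻⁴)(-13.9)+(7.7 × 10⁻⁴)(+0.35) = 2.2 × 10⁻³ → stable
  79–89 m: −αΔT+βΔS = −(1.4 × 10⁻⁴)(+14.4)+(7.7 × 10⁻⁴)(-3.35) = -4.6 × 10⁻³ → UNSTABLE
  89–116 m: −αΔT+βΔS = −(1.4 × 10⁻⁴)(-11.2)+(7.7 × 10⁻⁴)(+0.11) = 1.7 × 10⁻³ → stable
  116–227 m: −αΔT+βΔS = −(1.4 × 10⁻⁴)(+6.4)+(7.7 × 10⁻⁴)(+2.55) = 1.1 × 10⁻³ → stable
The 79–89 m interval has Δρ < 0: lighter water underlies denser water.

79–89 m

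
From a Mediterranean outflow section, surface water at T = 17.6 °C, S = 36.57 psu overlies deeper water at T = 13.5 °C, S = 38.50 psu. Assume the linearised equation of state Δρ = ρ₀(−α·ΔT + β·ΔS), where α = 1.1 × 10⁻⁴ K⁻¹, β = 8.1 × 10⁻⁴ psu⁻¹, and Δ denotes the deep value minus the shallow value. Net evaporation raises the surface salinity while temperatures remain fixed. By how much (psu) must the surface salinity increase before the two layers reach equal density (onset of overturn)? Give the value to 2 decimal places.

Neutral buoyancy requires −α(T_deep − T_surf) + β(S_deep − S_surf′) = 0.
S_surf′ = S_deep − (α/β)·ΔT = 38.50 − (1.1 × 10⁻⁴/8.1 × 10⁻⁴)·(-4.1) = 39.0568 psu.
Increase required: 39.0568 − 36.57 = 2.4868 psu.

2.49 psu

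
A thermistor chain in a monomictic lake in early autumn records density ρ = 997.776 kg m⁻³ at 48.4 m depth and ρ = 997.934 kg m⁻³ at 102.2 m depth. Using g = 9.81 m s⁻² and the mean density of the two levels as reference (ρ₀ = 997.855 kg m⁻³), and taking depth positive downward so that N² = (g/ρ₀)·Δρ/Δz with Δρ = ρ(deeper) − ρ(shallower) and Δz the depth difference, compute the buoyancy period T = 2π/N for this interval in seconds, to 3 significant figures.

Δρ = 997.934 − 997.776 = 0.158 kg m⁻³ over Δz = 102.2 − 48.4 = 53.8 m.
N² = (9.81/997.855) × (0.158/53.8) = 2.8872 × 10⁻⁵ s⁻².
N = √(2.8872 × 10⁻⁵) = 5.3733 × 10⁻³ rad s⁻¹, so T = 2π/N = 1.1693 × 10³ s ≈ 1.17 × 10³ s.

1.17 × 10³ s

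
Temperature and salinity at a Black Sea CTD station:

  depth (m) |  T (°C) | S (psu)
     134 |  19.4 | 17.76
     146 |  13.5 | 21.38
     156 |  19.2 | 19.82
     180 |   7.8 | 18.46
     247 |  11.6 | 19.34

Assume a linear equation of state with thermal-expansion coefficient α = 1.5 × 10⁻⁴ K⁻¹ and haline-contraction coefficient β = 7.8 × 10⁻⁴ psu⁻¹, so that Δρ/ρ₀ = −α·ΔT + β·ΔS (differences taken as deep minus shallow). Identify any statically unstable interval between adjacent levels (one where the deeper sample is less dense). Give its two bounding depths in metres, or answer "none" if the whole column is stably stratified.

146–156 m

Evaluate Δρ/ρ₀ = −αΔT + βΔS across each adjacent pair:
  134–146 m: −αΔT+βΔS = −(1.5 × 10⁻⁴)(-5.9)+(7.8 × 10⁻⁴)(+3.62) = 3.7 × 10⁻³ → stable
  146–156 m: −αΔT+βΔS = −(1.5 × 10⁻⁴)(+5.7)+(7.8 × 10⁻⁴)(-1.56) = -2.1 × 10⁻³ → UNSTABLE
  156–180 m: −αΔT+βΔS = −(1.5 × 10⁻⁴)(-11.4)+(7.8 × 10⁻⁴)(-1.36) = 6.5 × 10⁻⁴ → stable
  180–247 m: −αΔT+βΔS = −(1.5 × 10⁻⁴)(+3.8)+(7.8 × 10⁻⁴)(+0.88) = 1.2 × 10⁻⁴ → stable
The 146–156 m interval has Δρ < 0: lighter water underlies denser water.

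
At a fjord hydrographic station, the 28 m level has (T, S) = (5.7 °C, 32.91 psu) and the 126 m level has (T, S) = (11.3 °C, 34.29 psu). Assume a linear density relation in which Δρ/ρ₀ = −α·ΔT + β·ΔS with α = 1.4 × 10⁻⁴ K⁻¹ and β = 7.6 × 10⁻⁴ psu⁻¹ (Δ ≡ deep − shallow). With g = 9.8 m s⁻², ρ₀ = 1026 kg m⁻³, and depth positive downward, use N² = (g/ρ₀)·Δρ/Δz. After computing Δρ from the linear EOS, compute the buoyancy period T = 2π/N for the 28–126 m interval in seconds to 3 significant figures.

1.22 × 10³ s

ΔT = +5.6 K, ΔS = +1.38 psu (deep − shallow).
Δρ/ρ₀ = −αΔT + βΔS = -7.84 × 10⁻⁴ + 1.0488 × 10⁻³ = 2.648 × 10⁻⁴, so Δρ ≈ 0.2717 kg m⁻³.
N² = (g/ρ₀)·Δρ/Δz = g·(Δρ/ρ₀)/Δz = 9.8 × 2.648 × 10⁻⁴ / 98 = 2.6480 × 10⁻⁵ s⁻².
N = √(2.6480 × 10⁻⁵) = 5.1459 × 10⁻³ rad s⁻¹ → T = 2π/N = 1.2210 × 10³ s ≈ 1.22 × 10³ s.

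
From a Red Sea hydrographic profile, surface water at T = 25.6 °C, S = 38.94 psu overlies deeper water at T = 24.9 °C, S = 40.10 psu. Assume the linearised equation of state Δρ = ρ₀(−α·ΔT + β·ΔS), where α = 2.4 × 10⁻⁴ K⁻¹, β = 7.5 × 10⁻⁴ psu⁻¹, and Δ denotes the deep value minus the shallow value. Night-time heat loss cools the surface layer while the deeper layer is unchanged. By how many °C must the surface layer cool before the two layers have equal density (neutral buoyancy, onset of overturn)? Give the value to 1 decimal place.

Neutral buoyancy requires Δρ = 0, i.e. −α(T_deep − T_surf′) + β(S_deep − S_surf) = 0.
T_surf′ = T_deep − (β/α)·ΔS = 24.9 − (7.5 × 10⁻⁴/2.4 × 10⁻⁴)·(+1.16) = 21.275 °C.
Cooling required: 25.6 − (21.275) = 4.325 °C.

4.3 °C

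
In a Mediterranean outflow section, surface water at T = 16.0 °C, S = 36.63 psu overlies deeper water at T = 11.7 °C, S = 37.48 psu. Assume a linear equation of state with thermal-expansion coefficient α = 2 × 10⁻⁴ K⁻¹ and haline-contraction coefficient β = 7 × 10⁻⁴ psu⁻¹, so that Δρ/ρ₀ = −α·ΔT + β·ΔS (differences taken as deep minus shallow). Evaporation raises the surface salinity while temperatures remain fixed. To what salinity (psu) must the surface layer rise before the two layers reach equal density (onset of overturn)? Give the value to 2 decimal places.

38.71 psu

Neutral buoyancy requires −α(T_deep − T_surf) + β(S_deep − S_surf′) = 0.
S_surf′ = S_deep − (α/β)·ΔT = 37.48 − (2 × 10⁻⁴/7 × 10⁻⁴)·(-4.3) = 38.7086 psu.
Increase required: 38.7086 − 36.63 = 2.0786 psu.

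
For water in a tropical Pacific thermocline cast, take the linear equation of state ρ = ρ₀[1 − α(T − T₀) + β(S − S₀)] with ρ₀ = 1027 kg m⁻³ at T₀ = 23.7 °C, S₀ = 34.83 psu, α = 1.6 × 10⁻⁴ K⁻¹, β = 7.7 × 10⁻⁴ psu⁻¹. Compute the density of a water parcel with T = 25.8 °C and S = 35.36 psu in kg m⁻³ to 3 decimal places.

T − T₀ = +2.1 K, S − S₀ = +0.53 psu.
Bracket = 1 − α·(+2.1) + β·(+0.53) = 1 + (7.21 × 10⁻⁵) = 1.0000721.
ρ = 1027 × 1.0000721 = 1027.074 kg m⁻³.

1027.074 kg m⁻³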